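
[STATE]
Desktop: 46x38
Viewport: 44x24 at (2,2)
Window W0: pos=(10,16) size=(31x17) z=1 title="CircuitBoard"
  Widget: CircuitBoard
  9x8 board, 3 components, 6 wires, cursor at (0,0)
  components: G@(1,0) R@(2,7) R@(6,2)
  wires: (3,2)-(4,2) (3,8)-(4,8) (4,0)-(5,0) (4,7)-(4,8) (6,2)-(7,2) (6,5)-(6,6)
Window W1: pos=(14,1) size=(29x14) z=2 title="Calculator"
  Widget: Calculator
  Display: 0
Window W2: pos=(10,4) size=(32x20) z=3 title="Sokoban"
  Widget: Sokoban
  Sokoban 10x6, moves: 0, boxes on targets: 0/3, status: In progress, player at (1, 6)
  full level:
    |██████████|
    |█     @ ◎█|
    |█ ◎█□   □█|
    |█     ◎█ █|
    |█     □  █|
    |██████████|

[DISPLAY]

            ┃ Calculator                ┃   
            ┠───────────────────────────┨   
        ┏━━━━━━━━━━━━━━━━━━━━━━━━━━━━━━┓┃   
        ┃ Sokoban                      ┃┃   
        ┠──────────────────────────────┨┃   
        ┃██████████                    ┃┃   
        ┃█     @ ◎█                    ┃┃   
        ┃█ ◎█□   □█                    ┃┃   
        ┃█     ◎█ █                    ┃┃   
        ┃█     □  █                    ┃┃   
        ┃██████████                    ┃┃   
        ┃Moves: 0  0/3                 ┃┃   
        ┃                              ┃┛   
        ┃                              ┃    
        ┃                              ┃    
        ┃                              ┃    
        ┃                              ┃    
        ┃                              ┃    
        ┃                              ┃    
        ┃                              ┃    
        ┃                              ┃    
        ┗━━━━━━━━━━━━━━━━━━━━━━━━━━━━━━┛    
        ┃2                            ┃     
        ┃                             ┃     


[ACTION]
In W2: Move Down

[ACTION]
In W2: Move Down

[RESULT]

            ┃ Calculator                ┃   
            ┠───────────────────────────┨   
        ┏━━━━━━━━━━━━━━━━━━━━━━━━━━━━━━┓┃   
        ┃ Sokoban                      ┃┃   
        ┠──────────────────────────────┨┃   
        ┃██████████                    ┃┃   
        ┃█       ◎█                    ┃┃   
        ┃█ ◎█□   □█                    ┃┃   
        ┃█     +█ █                    ┃┃   
        ┃█     □  █                    ┃┃   
        ┃██████████                    ┃┃   
        ┃Moves: 2  0/3                 ┃┃   
        ┃                              ┃┛   
        ┃                              ┃    
        ┃                              ┃    
        ┃                              ┃    
        ┃                              ┃    
        ┃                              ┃    
        ┃                              ┃    
        ┃                              ┃    
        ┃                              ┃    
        ┗━━━━━━━━━━━━━━━━━━━━━━━━━━━━━━┛    
        ┃2                            ┃     
        ┃                             ┃     


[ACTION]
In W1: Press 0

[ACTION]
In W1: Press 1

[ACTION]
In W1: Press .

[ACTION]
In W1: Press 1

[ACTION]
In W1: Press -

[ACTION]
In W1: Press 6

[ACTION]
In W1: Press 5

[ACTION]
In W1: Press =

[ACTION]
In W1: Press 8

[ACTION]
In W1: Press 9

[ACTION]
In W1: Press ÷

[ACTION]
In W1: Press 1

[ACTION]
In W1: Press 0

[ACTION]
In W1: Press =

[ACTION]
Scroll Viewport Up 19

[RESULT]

                                            
            ┏━━━━━━━━━━━━━━━━━━━━━━━━━━━┓   
            ┃ Calculator                ┃   
            ┠───────────────────────────┨   
        ┏━━━━━━━━━━━━━━━━━━━━━━━━━━━━━━┓┃   
        ┃ Sokoban                      ┃┃   
        ┠──────────────────────────────┨┃   
        ┃██████████                    ┃┃   
        ┃█       ◎█                    ┃┃   
        ┃█ ◎█□   □█                    ┃┃   
        ┃█     +█ █                    ┃┃   
        ┃█     □  █                    ┃┃   
        ┃██████████                    ┃┃   
        ┃Moves: 2  0/3                 ┃┃   
        ┃                              ┃┛   
        ┃                              ┃    
        ┃                              ┃    
        ┃                              ┃    
        ┃                              ┃    
        ┃                              ┃    
        ┃                              ┃    
        ┃                              ┃    
        ┃                              ┃    
        ┗━━━━━━━━━━━━━━━━━━━━━━━━━━━━━━┛    


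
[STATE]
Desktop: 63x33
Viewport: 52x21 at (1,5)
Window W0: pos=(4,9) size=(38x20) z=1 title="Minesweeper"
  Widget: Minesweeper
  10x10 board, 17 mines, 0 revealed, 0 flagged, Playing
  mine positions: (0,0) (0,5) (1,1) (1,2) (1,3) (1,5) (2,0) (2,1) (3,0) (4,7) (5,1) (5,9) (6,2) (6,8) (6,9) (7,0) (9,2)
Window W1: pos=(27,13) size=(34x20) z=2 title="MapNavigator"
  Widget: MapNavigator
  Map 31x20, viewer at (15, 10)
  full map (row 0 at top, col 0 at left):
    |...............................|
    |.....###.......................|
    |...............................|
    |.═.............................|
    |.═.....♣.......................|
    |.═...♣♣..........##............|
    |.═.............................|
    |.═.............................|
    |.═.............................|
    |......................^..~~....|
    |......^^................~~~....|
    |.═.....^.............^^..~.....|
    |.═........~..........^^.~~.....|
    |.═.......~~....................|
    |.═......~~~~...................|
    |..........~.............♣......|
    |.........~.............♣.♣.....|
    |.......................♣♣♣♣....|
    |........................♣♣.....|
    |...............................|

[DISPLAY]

                                                    
                                                    
                                                    
                                                    
   ┏━━━━━━━━━━━━━━━━━━━━━━━━━━━━━━━━━━━━┓           
   ┃ Minesweeper                        ┃           
   ┠────────────────────────────────────┨           
   ┃■■■■■■■■■■                          ┃           
   ┃■■■■■■■■■■            ┏━━━━━━━━━━━━━━━━━━━━━━━━━
   ┃■■■■■■■■■■            ┃ MapNavigator            
   ┃■■■■■■■■■■            ┠─────────────────────────
   ┃■■■■■■■■■■            ┃ ........................
   ┃■■■■■■■■■■            ┃ .═......................
   ┃■■■■■■■■■■            ┃ .═.....♣................
   ┃■■■■■■■■■■            ┃ .═...♣♣..........##.....
   ┃■■■■■■■■■■            ┃ .═......................
   ┃■■■■■■■■■■            ┃ .═......................
   ┃                      ┃ .═......................
   ┃                      ┃ ......................^.
   ┃                      ┃ ......^^.......@........
   ┃                      ┃ .═.....^.............^^.


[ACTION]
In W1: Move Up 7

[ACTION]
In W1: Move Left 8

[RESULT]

                                                    
                                                    
                                                    
                                                    
   ┏━━━━━━━━━━━━━━━━━━━━━━━━━━━━━━━━━━━━┓           
   ┃ Minesweeper                        ┃           
   ┠────────────────────────────────────┨           
   ┃■■■■■■■■■■                          ┃           
   ┃■■■■■■■■■■            ┏━━━━━━━━━━━━━━━━━━━━━━━━━
   ┃■■■■■■■■■■            ┃ MapNavigator            
   ┃■■■■■■■■■■            ┠─────────────────────────
   ┃■■■■■■■■■■            ┃                         
   ┃■■■■■■■■■■            ┃                         
   ┃■■■■■■■■■■            ┃                         
   ┃■■■■■■■■■■            ┃                         
   ┃■■■■■■■■■■            ┃                         
   ┃■■■■■■■■■■            ┃         ................
   ┃                      ┃         .....###........
   ┃                      ┃         ................
   ┃                      ┃         .═.....@........
   ┃                      ┃         .═.....♣........


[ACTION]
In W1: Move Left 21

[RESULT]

                                                    
                                                    
                                                    
                                                    
   ┏━━━━━━━━━━━━━━━━━━━━━━━━━━━━━━━━━━━━┓           
   ┃ Minesweeper                        ┃           
   ┠────────────────────────────────────┨           
   ┃■■■■■■■■■■                          ┃           
   ┃■■■■■■■■■■            ┏━━━━━━━━━━━━━━━━━━━━━━━━━
   ┃■■■■■■■■■■            ┃ MapNavigator            
   ┃■■■■■■■■■■            ┠─────────────────────────
   ┃■■■■■■■■■■            ┃                         
   ┃■■■■■■■■■■            ┃                         
   ┃■■■■■■■■■■            ┃                         
   ┃■■■■■■■■■■            ┃                         
   ┃■■■■■■■■■■            ┃                         
   ┃■■■■■■■■■■            ┃                .........
   ┃                      ┃                .....###.
   ┃                      ┃                .........
   ┃                      ┃                @═.......
   ┃                      ┃                .═.....♣.


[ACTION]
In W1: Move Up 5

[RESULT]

                                                    
                                                    
                                                    
                                                    
   ┏━━━━━━━━━━━━━━━━━━━━━━━━━━━━━━━━━━━━┓           
   ┃ Minesweeper                        ┃           
   ┠────────────────────────────────────┨           
   ┃■■■■■■■■■■                          ┃           
   ┃■■■■■■■■■■            ┏━━━━━━━━━━━━━━━━━━━━━━━━━
   ┃■■■■■■■■■■            ┃ MapNavigator            
   ┃■■■■■■■■■■            ┠─────────────────────────
   ┃■■■■■■■■■■            ┃                         
   ┃■■■■■■■■■■            ┃                         
   ┃■■■■■■■■■■            ┃                         
   ┃■■■■■■■■■■            ┃                         
   ┃■■■■■■■■■■            ┃                         
   ┃■■■■■■■■■■            ┃                         
   ┃                      ┃                         
   ┃                      ┃                         
   ┃                      ┃                @........
   ┃                      ┃                .....###.


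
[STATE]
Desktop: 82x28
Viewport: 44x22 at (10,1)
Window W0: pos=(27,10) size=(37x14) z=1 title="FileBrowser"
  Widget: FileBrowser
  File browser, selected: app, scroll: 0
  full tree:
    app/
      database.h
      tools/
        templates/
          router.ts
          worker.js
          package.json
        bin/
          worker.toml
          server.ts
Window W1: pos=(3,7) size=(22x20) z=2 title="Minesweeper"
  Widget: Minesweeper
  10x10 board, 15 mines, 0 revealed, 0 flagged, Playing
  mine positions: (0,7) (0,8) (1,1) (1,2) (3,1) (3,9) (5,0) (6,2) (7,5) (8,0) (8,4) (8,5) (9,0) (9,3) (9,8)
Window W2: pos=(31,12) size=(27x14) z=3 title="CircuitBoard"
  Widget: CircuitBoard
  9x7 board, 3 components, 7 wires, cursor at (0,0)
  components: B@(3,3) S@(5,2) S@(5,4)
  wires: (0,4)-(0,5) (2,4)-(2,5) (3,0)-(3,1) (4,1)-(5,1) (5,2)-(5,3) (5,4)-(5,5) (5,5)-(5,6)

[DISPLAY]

                                            
                                            
                                            
                                            
                                            
                                            
━━━━━━━━━━━━━━┓                             
weeper        ┃                             
──────────────┨                             
■■■■          ┃  ┏━━━━━━━━━━━━━━━━━━━━━━━━━━
■■■■          ┃  ┃ FileBrowser              
■■■■          ┃  ┠───┏━━━━━━━━━━━━━━━━━━━━━━
■■■■          ┃  ┃> [┃ CircuitBoard         
■■■■          ┃  ┃   ┠──────────────────────
■■■■          ┃  ┃   ┃   0 1 2 3 4 5 6 7 8  
■■■■          ┃  ┃   ┃0  [.]              · 
■■■■          ┃  ┃   ┃                      
■■■■          ┃  ┃   ┃1                     
■■■■          ┃  ┃   ┃                      
              ┃  ┃   ┃2                   · 
              ┃  ┃   ┃                      
              ┃  ┃   ┃3   · ─ ·       B     


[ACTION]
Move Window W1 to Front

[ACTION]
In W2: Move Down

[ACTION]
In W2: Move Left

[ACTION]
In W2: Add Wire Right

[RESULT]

                                            
                                            
                                            
                                            
                                            
                                            
━━━━━━━━━━━━━━┓                             
weeper        ┃                             
──────────────┨                             
■■■■          ┃  ┏━━━━━━━━━━━━━━━━━━━━━━━━━━
■■■■          ┃  ┃ FileBrowser              
■■■■          ┃  ┠───┏━━━━━━━━━━━━━━━━━━━━━━
■■■■          ┃  ┃> [┃ CircuitBoard         
■■■■          ┃  ┃   ┠──────────────────────
■■■■          ┃  ┃   ┃   0 1 2 3 4 5 6 7 8  
■■■■          ┃  ┃   ┃0                   · 
■■■■          ┃  ┃   ┃                      
■■■■          ┃  ┃   ┃1  [.]─ ·             
■■■■          ┃  ┃   ┃                      
              ┃  ┃   ┃2                   · 
              ┃  ┃   ┃                      
              ┃  ┃   ┃3   · ─ ·       B     


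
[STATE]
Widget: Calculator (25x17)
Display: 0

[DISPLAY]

                        0
┌───┬───┬───┬───┐        
│ 7 │ 8 │ 9 │ ÷ │        
├───┼───┼───┼───┤        
│ 4 │ 5 │ 6 │ × │        
├───┼───┼───┼───┤        
│ 1 │ 2 │ 3 │ - │        
├───┼───┼───┼───┤        
│ 0 │ . │ = │ + │        
├───┼───┼───┼───┤        
│ C │ MC│ MR│ M+│        
└───┴───┴───┴───┘        
                         
                         
                         
                         
                         


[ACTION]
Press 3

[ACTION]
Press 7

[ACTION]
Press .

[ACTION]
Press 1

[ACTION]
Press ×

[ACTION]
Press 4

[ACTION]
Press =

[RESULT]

                    148.4
┌───┬───┬───┬───┐        
│ 7 │ 8 │ 9 │ ÷ │        
├───┼───┼───┼───┤        
│ 4 │ 5 │ 6 │ × │        
├───┼───┼───┼───┤        
│ 1 │ 2 │ 3 │ - │        
├───┼───┼───┼───┤        
│ 0 │ . │ = │ + │        
├───┼───┼───┼───┤        
│ C │ MC│ MR│ M+│        
└───┴───┴───┴───┘        
                         
                         
                         
                         
                         


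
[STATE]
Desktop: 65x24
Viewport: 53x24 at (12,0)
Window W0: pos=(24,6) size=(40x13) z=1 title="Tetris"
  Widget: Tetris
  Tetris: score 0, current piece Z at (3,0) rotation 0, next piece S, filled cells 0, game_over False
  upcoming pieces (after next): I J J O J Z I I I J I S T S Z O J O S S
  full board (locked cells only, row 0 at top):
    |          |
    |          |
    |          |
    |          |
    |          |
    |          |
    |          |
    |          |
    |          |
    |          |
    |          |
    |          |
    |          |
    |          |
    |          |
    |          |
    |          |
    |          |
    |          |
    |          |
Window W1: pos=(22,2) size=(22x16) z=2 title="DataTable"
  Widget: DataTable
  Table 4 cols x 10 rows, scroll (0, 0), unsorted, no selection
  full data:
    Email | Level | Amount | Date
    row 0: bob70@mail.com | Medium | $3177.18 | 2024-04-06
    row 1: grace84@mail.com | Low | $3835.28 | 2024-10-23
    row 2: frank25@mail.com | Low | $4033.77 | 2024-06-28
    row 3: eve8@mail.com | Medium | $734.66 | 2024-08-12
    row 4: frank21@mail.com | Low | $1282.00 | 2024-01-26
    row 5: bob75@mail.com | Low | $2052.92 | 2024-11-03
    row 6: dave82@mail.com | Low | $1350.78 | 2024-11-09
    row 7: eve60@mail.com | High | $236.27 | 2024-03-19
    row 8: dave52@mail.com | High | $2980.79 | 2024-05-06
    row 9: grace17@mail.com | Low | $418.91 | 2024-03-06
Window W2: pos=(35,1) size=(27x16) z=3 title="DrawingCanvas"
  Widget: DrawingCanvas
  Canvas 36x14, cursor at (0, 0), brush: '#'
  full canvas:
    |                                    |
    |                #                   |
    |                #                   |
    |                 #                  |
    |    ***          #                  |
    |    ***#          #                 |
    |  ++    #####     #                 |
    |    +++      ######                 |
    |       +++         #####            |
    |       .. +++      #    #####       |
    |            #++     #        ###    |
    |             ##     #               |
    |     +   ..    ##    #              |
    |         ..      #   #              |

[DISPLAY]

                                                     
                       ┏━━━━━━━━━━━━━━━━━━━━━━━━━┓   
          ┏━━━━━━━━━━━━┃ DrawingCanvas           ┃   
          ┃ DataTable  ┠─────────────────────────┨   
          ┠────────────┃+                        ┃   
          ┃Email       ┃                #        ┃   
          ┃────────────┃                #        ┃━┓ 
          ┃bob70@mail.c┃                 #       ┃ ┃ 
          ┃grace84@mail┃    ***          #       ┃─┨ 
          ┃frank25@mail┃    ***#          #      ┃ ┃ 
          ┃eve8@mail.co┃  ++    #####     #      ┃ ┃ 
          ┃frank21@mail┃    +++      ######      ┃ ┃ 
          ┃bob75@mail.c┃       +++         ##### ┃ ┃ 
          ┃dave82@mail.┃       .. +++      #    #┃ ┃ 
          ┃eve60@mail.c┃            #++     #    ┃ ┃ 
          ┃dave52@mail.┃             ##     #    ┃ ┃ 
          ┃grace17@mail┗━━━━━━━━━━━━━━━━━━━━━━━━━┛ ┃ 
          ┗━━━━━━━━━━━━━━━━━━━━┛                   ┃ 
            ┗━━━━━━━━━━━━━━━━━━━━━━━━━━━━━━━━━━━━━━┛ 
                                                     
                                                     
                                                     
                                                     
                                                     


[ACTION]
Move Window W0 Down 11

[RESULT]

                                                     
                       ┏━━━━━━━━━━━━━━━━━━━━━━━━━┓   
          ┏━━━━━━━━━━━━┃ DrawingCanvas           ┃   
          ┃ DataTable  ┠─────────────────────────┨   
          ┠────────────┃+                        ┃   
          ┃Email       ┃                #        ┃   
          ┃────────────┃                #        ┃   
          ┃bob70@mail.c┃                 #       ┃   
          ┃grace84@mail┃    ***          #       ┃   
          ┃frank25@mail┃    ***#          #      ┃   
          ┃eve8@mail.co┃  ++    #####     #      ┃   
          ┃frank21@mail┃    +++      ######      ┃━┓ 
          ┃bob75@mail.c┃       +++         ##### ┃ ┃ 
          ┃dave82@mail.┃       .. +++      #    #┃─┨ 
          ┃eve60@mail.c┃            #++     #    ┃ ┃ 
          ┃dave52@mail.┃             ##     #    ┃ ┃ 
          ┃grace17@mail┗━━━━━━━━━━━━━━━━━━━━━━━━━┛ ┃ 
          ┗━━━━━━━━━━━━━━━━━━━━┛                   ┃ 
            ┃          │                           ┃ 
            ┃          │                           ┃ 
            ┃          │Score:                     ┃ 
            ┃          │0                          ┃ 
            ┃          │                           ┃ 
            ┗━━━━━━━━━━━━━━━━━━━━━━━━━━━━━━━━━━━━━━┛ 


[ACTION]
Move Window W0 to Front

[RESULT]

                                                     
                       ┏━━━━━━━━━━━━━━━━━━━━━━━━━┓   
          ┏━━━━━━━━━━━━┃ DrawingCanvas           ┃   
          ┃ DataTable  ┠─────────────────────────┨   
          ┠────────────┃+                        ┃   
          ┃Email       ┃                #        ┃   
          ┃────────────┃                #        ┃   
          ┃bob70@mail.c┃                 #       ┃   
          ┃grace84@mail┃    ***          #       ┃   
          ┃frank25@mail┃    ***#          #      ┃   
          ┃eve8@mail.co┃  ++    #####     #      ┃   
          ┃f┏━━━━━━━━━━━━━━━━━━━━━━━━━━━━━━━━━━━━━━┓ 
          ┃b┃ Tetris                               ┃ 
          ┃d┠──────────────────────────────────────┨ 
          ┃e┃          │Next:                      ┃ 
          ┃d┃          │ ░░                        ┃ 
          ┃g┃          │░░                         ┃ 
          ┗━┃          │                           ┃ 
            ┃          │                           ┃ 
            ┃          │                           ┃ 
            ┃          │Score:                     ┃ 
            ┃          │0                          ┃ 
            ┃          │                           ┃ 
            ┗━━━━━━━━━━━━━━━━━━━━━━━━━━━━━━━━━━━━━━┛ 


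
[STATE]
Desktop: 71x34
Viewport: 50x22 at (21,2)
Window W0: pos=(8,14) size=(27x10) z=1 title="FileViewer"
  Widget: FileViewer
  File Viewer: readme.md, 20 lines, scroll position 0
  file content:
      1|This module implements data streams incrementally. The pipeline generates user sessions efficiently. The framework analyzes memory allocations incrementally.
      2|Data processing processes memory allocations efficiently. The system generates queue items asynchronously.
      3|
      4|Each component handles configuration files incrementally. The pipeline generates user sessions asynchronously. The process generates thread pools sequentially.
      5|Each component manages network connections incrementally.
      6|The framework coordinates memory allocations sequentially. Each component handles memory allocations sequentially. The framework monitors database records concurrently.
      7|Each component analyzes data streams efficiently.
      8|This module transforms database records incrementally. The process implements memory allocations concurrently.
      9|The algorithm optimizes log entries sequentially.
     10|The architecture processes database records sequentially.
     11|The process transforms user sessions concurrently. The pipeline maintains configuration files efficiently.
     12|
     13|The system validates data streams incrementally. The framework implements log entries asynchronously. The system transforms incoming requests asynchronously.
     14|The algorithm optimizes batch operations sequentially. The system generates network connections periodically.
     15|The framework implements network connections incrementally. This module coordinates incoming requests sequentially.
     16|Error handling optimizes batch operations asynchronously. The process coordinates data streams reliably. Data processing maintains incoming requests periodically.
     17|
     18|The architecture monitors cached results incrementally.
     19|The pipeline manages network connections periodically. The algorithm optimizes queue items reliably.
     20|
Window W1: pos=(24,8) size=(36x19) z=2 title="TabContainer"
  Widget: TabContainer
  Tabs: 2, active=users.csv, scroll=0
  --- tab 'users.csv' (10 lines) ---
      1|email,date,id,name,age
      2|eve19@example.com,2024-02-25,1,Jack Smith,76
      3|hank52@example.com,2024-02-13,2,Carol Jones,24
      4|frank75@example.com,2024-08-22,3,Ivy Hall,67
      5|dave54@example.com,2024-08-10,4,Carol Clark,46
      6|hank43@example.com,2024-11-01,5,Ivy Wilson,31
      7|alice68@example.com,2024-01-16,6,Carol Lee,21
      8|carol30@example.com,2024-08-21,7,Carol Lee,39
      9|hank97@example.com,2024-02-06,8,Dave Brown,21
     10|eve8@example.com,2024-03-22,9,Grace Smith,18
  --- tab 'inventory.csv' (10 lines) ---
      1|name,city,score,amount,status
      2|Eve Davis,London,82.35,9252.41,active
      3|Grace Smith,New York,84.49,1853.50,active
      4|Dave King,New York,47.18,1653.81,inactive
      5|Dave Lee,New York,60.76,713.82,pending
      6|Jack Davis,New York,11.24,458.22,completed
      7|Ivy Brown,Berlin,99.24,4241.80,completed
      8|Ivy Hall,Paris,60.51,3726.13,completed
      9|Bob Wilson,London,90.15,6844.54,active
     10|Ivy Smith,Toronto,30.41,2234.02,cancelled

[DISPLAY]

                                                  
                                                  
                                                  
                                                  
                                                  
                                                  
   ┏━━━━━━━━━━━━━━━━━━━━━━━━━━━━━━━━━━┓           
   ┃ TabContainer                     ┃           
   ┠──────────────────────────────────┨           
   ┃[users.csv]│ inventory.csv        ┃           
   ┃──────────────────────────────────┃           
   ┃email,date,id,name,age            ┃           
━━━┃eve19@example.com,2024-02-25,1,Jac┃           
   ┃hank52@example.com,2024-02-13,2,Ca┃           
───┃frank75@example.com,2024-08-22,3,I┃           
imp┃dave54@example.com,2024-08-10,4,Ca┃           
ing┃hank43@example.com,2024-11-01,5,Iv┃           
   ┃alice68@example.com,2024-01-16,6,C┃           
nt ┃carol30@example.com,2024-08-21,7,C┃           
nt ┃hank97@example.com,2024-02-06,8,Da┃           
k c┃eve8@example.com,2024-03-22,9,Grac┃           
━━━┃                                  ┃           


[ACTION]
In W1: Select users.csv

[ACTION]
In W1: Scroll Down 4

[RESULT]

                                                  
                                                  
                                                  
                                                  
                                                  
                                                  
   ┏━━━━━━━━━━━━━━━━━━━━━━━━━━━━━━━━━━┓           
   ┃ TabContainer                     ┃           
   ┠──────────────────────────────────┨           
   ┃[users.csv]│ inventory.csv        ┃           
   ┃──────────────────────────────────┃           
   ┃dave54@example.com,2024-08-10,4,Ca┃           
━━━┃hank43@example.com,2024-11-01,5,Iv┃           
   ┃alice68@example.com,2024-01-16,6,C┃           
───┃carol30@example.com,2024-08-21,7,C┃           
imp┃hank97@example.com,2024-02-06,8,Da┃           
ing┃eve8@example.com,2024-03-22,9,Grac┃           
   ┃                                  ┃           
nt ┃                                  ┃           
nt ┃                                  ┃           
k c┃                                  ┃           
━━━┃                                  ┃           


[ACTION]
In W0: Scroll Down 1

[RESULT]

                                                  
                                                  
                                                  
                                                  
                                                  
                                                  
   ┏━━━━━━━━━━━━━━━━━━━━━━━━━━━━━━━━━━┓           
   ┃ TabContainer                     ┃           
   ┠──────────────────────────────────┨           
   ┃[users.csv]│ inventory.csv        ┃           
   ┃──────────────────────────────────┃           
   ┃dave54@example.com,2024-08-10,4,Ca┃           
━━━┃hank43@example.com,2024-11-01,5,Iv┃           
   ┃alice68@example.com,2024-01-16,6,C┃           
───┃carol30@example.com,2024-08-21,7,C┃           
ing┃hank97@example.com,2024-02-06,8,Da┃           
   ┃eve8@example.com,2024-03-22,9,Grac┃           
nt ┃                                  ┃           
nt ┃                                  ┃           
k c┃                                  ┃           
nt ┃                                  ┃           
━━━┃                                  ┃           


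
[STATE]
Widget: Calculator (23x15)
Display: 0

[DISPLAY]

                      0
┌───┬───┬───┬───┐      
│ 7 │ 8 │ 9 │ ÷ │      
├───┼───┼───┼───┤      
│ 4 │ 5 │ 6 │ × │      
├───┼───┼───┼───┤      
│ 1 │ 2 │ 3 │ - │      
├───┼───┼───┼───┤      
│ 0 │ . │ = │ + │      
├───┼───┼───┼───┤      
│ C │ MC│ MR│ M+│      
└───┴───┴───┴───┘      
                       
                       
                       


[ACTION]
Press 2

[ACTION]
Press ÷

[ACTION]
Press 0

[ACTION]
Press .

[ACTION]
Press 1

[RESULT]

                    0.1
┌───┬───┬───┬───┐      
│ 7 │ 8 │ 9 │ ÷ │      
├───┼───┼───┼───┤      
│ 4 │ 5 │ 6 │ × │      
├───┼───┼───┼───┤      
│ 1 │ 2 │ 3 │ - │      
├───┼───┼───┼───┤      
│ 0 │ . │ = │ + │      
├───┼───┼───┼───┤      
│ C │ MC│ MR│ M+│      
└───┴───┴───┴───┘      
                       
                       
                       


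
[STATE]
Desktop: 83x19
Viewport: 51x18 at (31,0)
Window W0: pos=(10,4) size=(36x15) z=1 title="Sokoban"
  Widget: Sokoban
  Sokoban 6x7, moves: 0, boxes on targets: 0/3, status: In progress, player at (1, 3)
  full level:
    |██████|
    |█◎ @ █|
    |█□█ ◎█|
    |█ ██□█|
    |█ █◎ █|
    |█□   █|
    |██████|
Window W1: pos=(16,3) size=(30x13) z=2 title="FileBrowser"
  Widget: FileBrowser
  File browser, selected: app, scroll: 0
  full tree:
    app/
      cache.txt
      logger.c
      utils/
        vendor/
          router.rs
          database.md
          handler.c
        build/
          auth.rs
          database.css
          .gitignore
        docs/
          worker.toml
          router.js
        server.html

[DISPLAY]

                                                   
                                                   
                                                   
━━━━━━━━━━━━━━┓                                    
              ┃                                    
──────────────┨                                    
              ┃                                    
              ┃                                    
              ┃                                    
              ┃                                    
              ┃                                    
              ┃                                    
              ┃                                    
              ┃                                    
              ┃                                    
━━━━━━━━━━━━━━┛                                    
              ┃                                    
              ┃                                    


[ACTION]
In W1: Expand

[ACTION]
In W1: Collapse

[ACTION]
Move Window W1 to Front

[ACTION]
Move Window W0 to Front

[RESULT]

                                                   
                                                   
                                                   
━━━━━━━━━━━━━━┓                                    
━━━━━━━━━━━━━━┓                                    
              ┃                                    
──────────────┨                                    
              ┃                                    
              ┃                                    
              ┃                                    
              ┃                                    
              ┃                                    
              ┃                                    
              ┃                                    
              ┃                                    
              ┃                                    
              ┃                                    
              ┃                                    


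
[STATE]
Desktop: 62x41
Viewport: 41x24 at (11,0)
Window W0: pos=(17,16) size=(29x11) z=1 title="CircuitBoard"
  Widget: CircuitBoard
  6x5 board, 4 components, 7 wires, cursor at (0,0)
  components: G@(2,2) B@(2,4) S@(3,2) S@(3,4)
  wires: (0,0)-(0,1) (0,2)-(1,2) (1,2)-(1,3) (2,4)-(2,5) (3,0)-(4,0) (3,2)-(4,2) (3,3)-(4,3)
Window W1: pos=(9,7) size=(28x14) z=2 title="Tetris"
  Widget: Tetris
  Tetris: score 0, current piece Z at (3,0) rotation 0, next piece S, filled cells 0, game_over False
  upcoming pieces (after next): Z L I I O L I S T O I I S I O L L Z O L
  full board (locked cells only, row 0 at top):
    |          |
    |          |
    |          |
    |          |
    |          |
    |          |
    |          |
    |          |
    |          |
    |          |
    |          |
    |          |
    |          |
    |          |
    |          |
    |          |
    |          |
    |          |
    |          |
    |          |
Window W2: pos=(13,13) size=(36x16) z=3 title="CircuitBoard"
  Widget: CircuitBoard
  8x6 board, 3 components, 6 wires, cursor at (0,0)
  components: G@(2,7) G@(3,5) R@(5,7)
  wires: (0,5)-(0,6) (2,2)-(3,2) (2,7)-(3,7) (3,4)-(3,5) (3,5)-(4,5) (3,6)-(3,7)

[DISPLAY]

                                         
                                         
                                         
                                         
                                         
                                         
                                         
━━━━━━━━━━━━━━━━━━━━━━━━━┓               
Tetris                   ┃               
─────────────────────────┨               
         │Next:          ┃               
         │ ░░            ┃               
         │░░             ┃               
  ┏━━━━━━━━━━━━━━━━━━━━━━━━━━━━━━━━━━┓   
  ┃ CircuitBoard                     ┃   
  ┠──────────────────────────────────┨   
  ┃   0 1 2 3 4 5 6 7                ┃   
  ┃0  [.]                  · ─ ·     ┃   
  ┃                                  ┃   
  ┃1                                 ┃   
━━┃                                  ┃   
  ┃2           ·                   G ┃   
  ┃            │                   │ ┃   
  ┃3           ·       · ─ G   · ─ · ┃   


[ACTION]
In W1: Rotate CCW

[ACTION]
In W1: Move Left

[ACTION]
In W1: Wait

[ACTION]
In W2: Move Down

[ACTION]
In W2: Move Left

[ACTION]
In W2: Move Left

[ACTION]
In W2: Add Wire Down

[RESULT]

                                         
                                         
                                         
                                         
                                         
                                         
                                         
━━━━━━━━━━━━━━━━━━━━━━━━━┓               
Tetris                   ┃               
─────────────────────────┨               
         │Next:          ┃               
         │ ░░            ┃               
         │░░             ┃               
  ┏━━━━━━━━━━━━━━━━━━━━━━━━━━━━━━━━━━┓   
  ┃ CircuitBoard                     ┃   
  ┠──────────────────────────────────┨   
  ┃   0 1 2 3 4 5 6 7                ┃   
  ┃0                       · ─ ·     ┃   
  ┃                                  ┃   
  ┃1  [.]                            ┃   
━━┃    │                             ┃   
  ┃2   ·       ·                   G ┃   
  ┃            │                   │ ┃   
  ┃3           ·       · ─ G   · ─ · ┃   
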